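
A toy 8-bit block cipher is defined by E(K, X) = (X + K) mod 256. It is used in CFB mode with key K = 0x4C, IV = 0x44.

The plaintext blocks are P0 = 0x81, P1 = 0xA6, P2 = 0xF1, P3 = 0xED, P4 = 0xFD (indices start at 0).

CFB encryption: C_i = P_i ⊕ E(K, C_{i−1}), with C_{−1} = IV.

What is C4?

C0: E(K, 0x44) = 0x90; 0x81 ⊕ 0x90 = 0x11.
C1: E(K, 0x11) = 0x5D; 0xA6 ⊕ 0x5D = 0xFB.
C2: E(K, 0xFB) = 0x47; 0xF1 ⊕ 0x47 = 0xB6.
C3: E(K, 0xB6) = 0x02; 0xED ⊕ 0x02 = 0xEF.
C4: E(K, 0xEF) = 0x3B; 0xFD ⊕ 0x3B = 0xC6.

C4 = 0xC6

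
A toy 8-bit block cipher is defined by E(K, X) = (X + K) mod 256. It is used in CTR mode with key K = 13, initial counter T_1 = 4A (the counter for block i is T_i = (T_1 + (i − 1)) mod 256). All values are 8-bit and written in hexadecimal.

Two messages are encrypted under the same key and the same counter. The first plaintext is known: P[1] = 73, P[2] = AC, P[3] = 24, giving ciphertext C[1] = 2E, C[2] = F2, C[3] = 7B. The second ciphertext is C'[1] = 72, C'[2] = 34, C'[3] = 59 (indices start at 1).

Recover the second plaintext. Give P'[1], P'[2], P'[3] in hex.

In CTR with a reused counter, both messages share the same keystream S_i, so C_i ⊕ C'_i = P_i ⊕ P'_i and thus P'_i = P_i ⊕ C_i ⊕ C'_i.
P'[1]: 73 ⊕ 2E ⊕ 72 = 2F.
P'[2]: AC ⊕ F2 ⊕ 34 = 6A.
P'[3]: 24 ⊕ 7B ⊕ 59 = 06.

P'[1] = 2F, P'[2] = 6A, P'[3] = 06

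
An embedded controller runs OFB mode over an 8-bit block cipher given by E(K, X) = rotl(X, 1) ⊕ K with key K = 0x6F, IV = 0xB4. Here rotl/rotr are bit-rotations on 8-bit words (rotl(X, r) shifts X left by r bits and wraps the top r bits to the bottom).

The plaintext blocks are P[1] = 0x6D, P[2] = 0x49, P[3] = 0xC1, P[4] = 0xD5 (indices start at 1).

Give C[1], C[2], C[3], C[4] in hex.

OFB encryption: S_i = E(K, S_{i−1}) with S_{0} = IV; C_i = P_i ⊕ S_i.
C[1]: S = E(K, 0xB4) = 0x06; 0x6D ⊕ 0x06 = 0x6B.
C[2]: S = E(K, 0x06) = 0x63; 0x49 ⊕ 0x63 = 0x2A.
C[3]: S = E(K, 0x63) = 0xA9; 0xC1 ⊕ 0xA9 = 0x68.
C[4]: S = E(K, 0xA9) = 0x3C; 0xD5 ⊕ 0x3C = 0xE9.

C[1] = 0x6B, C[2] = 0x2A, C[3] = 0x68, C[4] = 0xE9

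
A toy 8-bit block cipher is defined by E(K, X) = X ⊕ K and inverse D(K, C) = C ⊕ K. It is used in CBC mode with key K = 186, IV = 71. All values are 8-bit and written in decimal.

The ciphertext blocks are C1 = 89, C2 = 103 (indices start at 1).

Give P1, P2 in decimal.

P1 = 164, P2 = 132

CBC decryption: P_i = D(K, C_i) ⊕ C_{i−1}, with C_{0} = IV.
P1: D(K, 89) = 227; 227 ⊕ 71 = 164.
P2: D(K, 103) = 221; 221 ⊕ 89 = 132.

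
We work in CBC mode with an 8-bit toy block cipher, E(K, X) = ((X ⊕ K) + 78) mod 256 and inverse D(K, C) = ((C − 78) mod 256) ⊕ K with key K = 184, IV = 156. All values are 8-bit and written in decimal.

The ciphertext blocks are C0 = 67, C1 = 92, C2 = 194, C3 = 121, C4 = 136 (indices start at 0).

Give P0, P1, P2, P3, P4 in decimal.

CBC decryption: P_i = D(K, C_i) ⊕ C_{i−1}, with C_{−1} = IV.
P0: D(K, 67) = 77; 77 ⊕ 156 = 209.
P1: D(K, 92) = 182; 182 ⊕ 67 = 245.
P2: D(K, 194) = 204; 204 ⊕ 92 = 144.
P3: D(K, 121) = 147; 147 ⊕ 194 = 81.
P4: D(K, 136) = 130; 130 ⊕ 121 = 251.

P0 = 209, P1 = 245, P2 = 144, P3 = 81, P4 = 251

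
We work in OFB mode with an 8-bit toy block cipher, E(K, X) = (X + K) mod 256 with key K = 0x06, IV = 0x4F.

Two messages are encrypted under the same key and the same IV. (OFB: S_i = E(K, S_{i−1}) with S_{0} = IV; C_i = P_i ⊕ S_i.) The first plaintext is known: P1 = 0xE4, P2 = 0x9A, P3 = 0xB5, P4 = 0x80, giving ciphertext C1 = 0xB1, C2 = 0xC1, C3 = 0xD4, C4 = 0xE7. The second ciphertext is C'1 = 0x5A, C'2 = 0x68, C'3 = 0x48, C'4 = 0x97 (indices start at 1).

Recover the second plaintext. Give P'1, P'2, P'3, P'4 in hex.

P'1 = 0x0F, P'2 = 0x33, P'3 = 0x29, P'4 = 0xF0

In OFB with a reused IV, both messages share the same keystream S_i, so C_i ⊕ C'_i = P_i ⊕ P'_i and thus P'_i = P_i ⊕ C_i ⊕ C'_i.
P'1: 0xE4 ⊕ 0xB1 ⊕ 0x5A = 0x0F.
P'2: 0x9A ⊕ 0xC1 ⊕ 0x68 = 0x33.
P'3: 0xB5 ⊕ 0xD4 ⊕ 0x48 = 0x29.
P'4: 0x80 ⊕ 0xE7 ⊕ 0x97 = 0xF0.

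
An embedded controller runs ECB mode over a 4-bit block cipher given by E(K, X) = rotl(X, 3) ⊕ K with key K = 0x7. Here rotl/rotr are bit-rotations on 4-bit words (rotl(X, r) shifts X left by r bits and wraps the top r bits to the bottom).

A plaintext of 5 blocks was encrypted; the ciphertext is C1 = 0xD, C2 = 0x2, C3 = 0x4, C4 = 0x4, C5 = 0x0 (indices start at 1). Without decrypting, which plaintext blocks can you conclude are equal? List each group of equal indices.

P3 = P4

ECB encrypts each block independently with the same key, so equal ciphertext blocks imply equal plaintext blocks.
C3 = C4 = 0x4, so P3 = P4.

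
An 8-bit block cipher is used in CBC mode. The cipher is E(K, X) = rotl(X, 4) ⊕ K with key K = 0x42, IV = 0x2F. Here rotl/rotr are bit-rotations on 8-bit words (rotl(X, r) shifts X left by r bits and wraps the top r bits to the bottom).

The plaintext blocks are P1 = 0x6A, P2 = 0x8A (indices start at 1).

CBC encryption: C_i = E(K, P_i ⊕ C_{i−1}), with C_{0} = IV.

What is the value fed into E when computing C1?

C1: P1 ⊕ 0x2F = 0x45; E(K, 0x45) = 0x16.
So the input to E for block 1 is 0x45.

0x45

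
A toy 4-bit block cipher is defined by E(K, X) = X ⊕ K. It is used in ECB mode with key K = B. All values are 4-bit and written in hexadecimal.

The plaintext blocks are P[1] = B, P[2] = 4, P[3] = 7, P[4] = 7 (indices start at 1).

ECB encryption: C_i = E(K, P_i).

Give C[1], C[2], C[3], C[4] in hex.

C[1] = 0, C[2] = F, C[3] = C, C[4] = C

C[1]: E(K, B) = 0.
C[2]: E(K, 4) = F.
C[3]: E(K, 7) = C.
C[4]: E(K, 7) = C.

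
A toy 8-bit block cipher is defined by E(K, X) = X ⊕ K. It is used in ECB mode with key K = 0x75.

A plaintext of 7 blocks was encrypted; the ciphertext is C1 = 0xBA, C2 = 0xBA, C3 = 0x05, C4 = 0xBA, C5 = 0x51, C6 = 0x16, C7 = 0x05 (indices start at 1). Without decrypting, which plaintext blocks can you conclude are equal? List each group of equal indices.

P1 = P2 = P4; P3 = P7

ECB encrypts each block independently with the same key, so equal ciphertext blocks imply equal plaintext blocks.
C1 = C2 = C4 = 0xBA, so P1 = P2 = P4.
C3 = C7 = 0x05, so P3 = P7.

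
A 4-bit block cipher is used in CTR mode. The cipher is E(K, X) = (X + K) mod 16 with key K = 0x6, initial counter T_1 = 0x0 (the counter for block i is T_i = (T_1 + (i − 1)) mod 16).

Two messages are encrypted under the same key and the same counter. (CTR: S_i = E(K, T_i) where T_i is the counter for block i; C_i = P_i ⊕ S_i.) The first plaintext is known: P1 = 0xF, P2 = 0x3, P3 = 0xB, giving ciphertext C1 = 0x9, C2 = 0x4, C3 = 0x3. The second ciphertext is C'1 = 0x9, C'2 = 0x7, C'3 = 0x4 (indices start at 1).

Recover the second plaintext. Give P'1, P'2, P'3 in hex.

In CTR with a reused counter, both messages share the same keystream S_i, so C_i ⊕ C'_i = P_i ⊕ P'_i and thus P'_i = P_i ⊕ C_i ⊕ C'_i.
P'1: 0xF ⊕ 0x9 ⊕ 0x9 = 0xF.
P'2: 0x3 ⊕ 0x4 ⊕ 0x7 = 0x0.
P'3: 0xB ⊕ 0x3 ⊕ 0x4 = 0xC.

P'1 = 0xF, P'2 = 0x0, P'3 = 0xC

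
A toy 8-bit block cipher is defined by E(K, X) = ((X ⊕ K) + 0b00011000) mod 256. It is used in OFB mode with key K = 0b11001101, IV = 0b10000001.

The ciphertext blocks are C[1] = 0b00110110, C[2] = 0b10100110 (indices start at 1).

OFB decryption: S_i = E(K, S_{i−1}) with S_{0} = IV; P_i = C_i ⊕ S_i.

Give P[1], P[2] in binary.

P[1]: S = E(K, 0b10000001) = 0b01100100; 0b00110110 ⊕ 0b01100100 = 0b01010010.
P[2]: S = E(K, 0b01100100) = 0b11000001; 0b10100110 ⊕ 0b11000001 = 0b01100111.

P[1] = 0b01010010, P[2] = 0b01100111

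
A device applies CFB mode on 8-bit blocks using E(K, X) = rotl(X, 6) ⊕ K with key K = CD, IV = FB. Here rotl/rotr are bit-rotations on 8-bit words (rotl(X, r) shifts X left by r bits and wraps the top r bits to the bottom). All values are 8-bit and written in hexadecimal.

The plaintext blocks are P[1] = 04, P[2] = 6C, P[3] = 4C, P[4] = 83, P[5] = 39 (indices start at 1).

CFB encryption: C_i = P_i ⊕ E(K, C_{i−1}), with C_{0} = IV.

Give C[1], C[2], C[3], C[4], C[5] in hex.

C[1]: E(K, FB) = 33; 04 ⊕ 33 = 37.
C[2]: E(K, 37) = 00; 6C ⊕ 00 = 6C.
C[3]: E(K, 6C) = D6; 4C ⊕ D6 = 9A.
C[4]: E(K, 9A) = 6B; 83 ⊕ 6B = E8.
C[5]: E(K, E8) = F7; 39 ⊕ F7 = CE.

C[1] = 37, C[2] = 6C, C[3] = 9A, C[4] = E8, C[5] = CE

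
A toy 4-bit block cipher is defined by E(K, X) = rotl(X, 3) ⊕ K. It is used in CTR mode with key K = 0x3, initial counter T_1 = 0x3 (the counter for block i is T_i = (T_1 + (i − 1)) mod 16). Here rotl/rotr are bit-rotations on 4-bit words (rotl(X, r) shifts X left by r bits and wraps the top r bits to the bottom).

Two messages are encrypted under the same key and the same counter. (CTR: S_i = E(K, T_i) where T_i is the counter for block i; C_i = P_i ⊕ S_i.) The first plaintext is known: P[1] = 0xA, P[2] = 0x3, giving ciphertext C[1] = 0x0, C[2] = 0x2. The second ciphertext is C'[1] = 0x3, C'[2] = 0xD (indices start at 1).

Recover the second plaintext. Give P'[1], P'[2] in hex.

P'[1] = 0x9, P'[2] = 0xC

In CTR with a reused counter, both messages share the same keystream S_i, so C_i ⊕ C'_i = P_i ⊕ P'_i and thus P'_i = P_i ⊕ C_i ⊕ C'_i.
P'[1]: 0xA ⊕ 0x0 ⊕ 0x3 = 0x9.
P'[2]: 0x3 ⊕ 0x2 ⊕ 0xD = 0xC.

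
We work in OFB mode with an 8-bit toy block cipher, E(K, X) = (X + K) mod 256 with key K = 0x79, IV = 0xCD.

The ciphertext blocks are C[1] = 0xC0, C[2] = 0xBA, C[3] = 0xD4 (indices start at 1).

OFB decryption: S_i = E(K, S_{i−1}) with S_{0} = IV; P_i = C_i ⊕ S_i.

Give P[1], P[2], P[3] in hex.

P[1] = 0x86, P[2] = 0x05, P[3] = 0xEC

P[1]: S = E(K, 0xCD) = 0x46; 0xC0 ⊕ 0x46 = 0x86.
P[2]: S = E(K, 0x46) = 0xBF; 0xBA ⊕ 0xBF = 0x05.
P[3]: S = E(K, 0xBF) = 0x38; 0xD4 ⊕ 0x38 = 0xEC.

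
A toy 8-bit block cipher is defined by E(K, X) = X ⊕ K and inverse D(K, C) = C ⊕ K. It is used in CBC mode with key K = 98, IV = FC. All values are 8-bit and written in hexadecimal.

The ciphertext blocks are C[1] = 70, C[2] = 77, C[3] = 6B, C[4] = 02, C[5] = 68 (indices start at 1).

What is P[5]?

CBC decryption: P_i = D(K, C_i) ⊕ C_{i−1}, with C_{0} = IV.
P[5]: D(K, 68) = F0; F0 ⊕ 02 = F2.

P[5] = F2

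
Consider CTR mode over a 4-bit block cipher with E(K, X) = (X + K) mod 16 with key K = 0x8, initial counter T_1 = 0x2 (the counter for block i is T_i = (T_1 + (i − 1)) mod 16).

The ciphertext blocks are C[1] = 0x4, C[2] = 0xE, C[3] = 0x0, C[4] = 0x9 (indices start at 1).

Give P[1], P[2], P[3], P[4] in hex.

P[1] = 0xE, P[2] = 0x5, P[3] = 0xC, P[4] = 0x4

CTR decryption: S_i = E(K, T_i) where T_i is the counter for block i; P_i = C_i ⊕ S_i.
P[1]: T = 0x2, S = E(K, T) = 0xA; 0x4 ⊕ 0xA = 0xE.
P[2]: T = 0x3, S = E(K, T) = 0xB; 0xE ⊕ 0xB = 0x5.
P[3]: T = 0x4, S = E(K, T) = 0xC; 0x0 ⊕ 0xC = 0xC.
P[4]: T = 0x5, S = E(K, T) = 0xD; 0x9 ⊕ 0xD = 0x4.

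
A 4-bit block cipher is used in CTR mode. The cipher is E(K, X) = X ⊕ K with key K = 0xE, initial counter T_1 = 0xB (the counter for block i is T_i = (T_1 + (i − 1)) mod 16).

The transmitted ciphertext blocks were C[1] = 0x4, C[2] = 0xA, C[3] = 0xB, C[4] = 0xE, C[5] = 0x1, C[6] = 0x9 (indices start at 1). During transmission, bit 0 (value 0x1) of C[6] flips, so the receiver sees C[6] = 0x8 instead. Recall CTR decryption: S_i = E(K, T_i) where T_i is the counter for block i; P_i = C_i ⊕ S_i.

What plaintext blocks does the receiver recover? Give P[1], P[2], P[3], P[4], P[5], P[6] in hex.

P[1] = 0x1, P[2] = 0x8, P[3] = 0x8, P[4] = 0xE, P[5] = 0x0, P[6] = 0x6

Only C[6] changed, to 0x8. In CTR, a change in C_i flips the same bit in P_i only; the keystream is unaffected. Decrypting the received ciphertext:
P[1]: T = 0xB, S = E(K, T) = 0x5; 0x4 ⊕ 0x5 = 0x1.
P[2]: T = 0xC, S = E(K, T) = 0x2; 0xA ⊕ 0x2 = 0x8.
P[3]: T = 0xD, S = E(K, T) = 0x3; 0xB ⊕ 0x3 = 0x8.
P[4]: T = 0xE, S = E(K, T) = 0x0; 0xE ⊕ 0x0 = 0xE.
P[5]: T = 0xF, S = E(K, T) = 0x1; 0x1 ⊕ 0x1 = 0x0.
P[6]: T = 0x0, S = E(K, T) = 0xE; 0x8 ⊕ 0xE = 0x6.
Blocks that differ from the original plaintext: P[6].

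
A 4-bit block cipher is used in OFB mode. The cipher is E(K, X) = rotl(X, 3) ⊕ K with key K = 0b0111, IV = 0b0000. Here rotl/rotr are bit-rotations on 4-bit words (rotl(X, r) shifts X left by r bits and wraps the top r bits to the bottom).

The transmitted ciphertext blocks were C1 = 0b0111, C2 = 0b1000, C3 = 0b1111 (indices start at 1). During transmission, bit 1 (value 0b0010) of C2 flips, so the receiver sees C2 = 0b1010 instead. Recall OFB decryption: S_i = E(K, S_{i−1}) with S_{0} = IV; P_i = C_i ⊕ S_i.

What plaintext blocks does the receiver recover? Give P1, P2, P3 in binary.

Only C2 changed, to 0b1010. In OFB, a change in C_i flips the same bit in P_i only; the keystream is unaffected. Decrypting the received ciphertext:
P1: S = E(K, 0b0000) = 0b0111; 0b0111 ⊕ 0b0111 = 0b0000.
P2: S = E(K, 0b0111) = 0b1100; 0b1010 ⊕ 0b1100 = 0b0110.
P3: S = E(K, 0b1100) = 0b0001; 0b1111 ⊕ 0b0001 = 0b1110.
Blocks that differ from the original plaintext: P2.

P1 = 0b0000, P2 = 0b0110, P3 = 0b1110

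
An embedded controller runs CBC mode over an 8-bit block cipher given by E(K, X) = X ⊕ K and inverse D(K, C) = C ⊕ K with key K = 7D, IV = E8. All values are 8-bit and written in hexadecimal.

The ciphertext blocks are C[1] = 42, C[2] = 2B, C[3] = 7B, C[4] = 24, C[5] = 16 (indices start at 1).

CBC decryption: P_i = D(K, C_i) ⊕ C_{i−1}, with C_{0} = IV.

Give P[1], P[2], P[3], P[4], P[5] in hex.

P[1] = D7, P[2] = 14, P[3] = 2D, P[4] = 22, P[5] = 4F

P[1]: D(K, 42) = 3F; 3F ⊕ E8 = D7.
P[2]: D(K, 2B) = 56; 56 ⊕ 42 = 14.
P[3]: D(K, 7B) = 06; 06 ⊕ 2B = 2D.
P[4]: D(K, 24) = 59; 59 ⊕ 7B = 22.
P[5]: D(K, 16) = 6B; 6B ⊕ 24 = 4F.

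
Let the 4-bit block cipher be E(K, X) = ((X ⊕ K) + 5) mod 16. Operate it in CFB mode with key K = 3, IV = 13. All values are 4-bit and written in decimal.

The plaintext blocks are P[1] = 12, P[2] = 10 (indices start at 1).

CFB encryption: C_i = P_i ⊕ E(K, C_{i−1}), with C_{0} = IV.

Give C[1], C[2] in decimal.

C[1] = 15, C[2] = 11

C[1]: E(K, 13) = 3; 12 ⊕ 3 = 15.
C[2]: E(K, 15) = 1; 10 ⊕ 1 = 11.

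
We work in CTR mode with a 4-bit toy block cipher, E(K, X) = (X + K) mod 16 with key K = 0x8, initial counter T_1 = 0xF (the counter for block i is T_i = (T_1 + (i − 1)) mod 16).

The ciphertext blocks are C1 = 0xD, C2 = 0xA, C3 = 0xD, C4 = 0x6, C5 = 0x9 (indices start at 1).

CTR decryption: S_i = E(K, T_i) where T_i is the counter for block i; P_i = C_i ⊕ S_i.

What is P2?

P2 = 0x2

P2: T = 0x0, S = E(K, T) = 0x8; 0xA ⊕ 0x8 = 0x2.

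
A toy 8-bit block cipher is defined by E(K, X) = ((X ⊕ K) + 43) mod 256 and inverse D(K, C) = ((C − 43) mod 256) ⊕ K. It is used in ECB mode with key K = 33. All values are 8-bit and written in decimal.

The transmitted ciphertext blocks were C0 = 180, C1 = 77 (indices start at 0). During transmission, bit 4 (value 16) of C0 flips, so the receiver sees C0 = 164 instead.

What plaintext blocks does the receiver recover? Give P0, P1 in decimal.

P0 = 88, P1 = 3

ECB decryption: P_i = D(K, C_i).
Only C0 changed, to 164. In ECB, a change in C_i affects only P_i. Decrypting the received ciphertext:
P0: D(K, 164) = 88.
P1: D(K, 77) = 3.
Blocks that differ from the original plaintext: P0.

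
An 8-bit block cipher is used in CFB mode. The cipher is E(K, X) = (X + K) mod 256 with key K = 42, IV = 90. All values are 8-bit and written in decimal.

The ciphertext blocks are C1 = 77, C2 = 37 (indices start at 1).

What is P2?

CFB decryption: P_i = C_i ⊕ E(K, C_{i−1}), with C_{0} = IV.
P2: E(K, 77) = 119; 37 ⊕ 119 = 82.

P2 = 82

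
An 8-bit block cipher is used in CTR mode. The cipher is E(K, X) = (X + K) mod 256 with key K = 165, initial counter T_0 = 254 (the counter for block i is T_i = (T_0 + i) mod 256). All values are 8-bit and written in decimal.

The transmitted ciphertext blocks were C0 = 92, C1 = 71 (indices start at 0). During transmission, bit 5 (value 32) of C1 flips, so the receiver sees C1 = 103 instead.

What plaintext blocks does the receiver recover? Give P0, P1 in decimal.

CTR decryption: S_i = E(K, T_i) where T_i is the counter for block i; P_i = C_i ⊕ S_i.
Only C1 changed, to 103. In CTR, a change in C_i flips the same bit in P_i only; the keystream is unaffected. Decrypting the received ciphertext:
P0: T = 254, S = E(K, T) = 163; 92 ⊕ 163 = 255.
P1: T = 255, S = E(K, T) = 164; 103 ⊕ 164 = 195.
Blocks that differ from the original plaintext: P1.

P0 = 255, P1 = 195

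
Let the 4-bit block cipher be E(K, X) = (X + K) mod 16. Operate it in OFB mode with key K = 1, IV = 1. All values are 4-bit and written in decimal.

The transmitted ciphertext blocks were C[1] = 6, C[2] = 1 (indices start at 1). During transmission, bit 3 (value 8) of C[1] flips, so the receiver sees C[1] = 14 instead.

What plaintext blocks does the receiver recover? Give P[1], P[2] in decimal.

P[1] = 12, P[2] = 2

OFB decryption: S_i = E(K, S_{i−1}) with S_{0} = IV; P_i = C_i ⊕ S_i.
Only C[1] changed, to 14. In OFB, a change in C_i flips the same bit in P_i only; the keystream is unaffected. Decrypting the received ciphertext:
P[1]: S = E(K, 1) = 2; 14 ⊕ 2 = 12.
P[2]: S = E(K, 2) = 3; 1 ⊕ 3 = 2.
Blocks that differ from the original plaintext: P[1].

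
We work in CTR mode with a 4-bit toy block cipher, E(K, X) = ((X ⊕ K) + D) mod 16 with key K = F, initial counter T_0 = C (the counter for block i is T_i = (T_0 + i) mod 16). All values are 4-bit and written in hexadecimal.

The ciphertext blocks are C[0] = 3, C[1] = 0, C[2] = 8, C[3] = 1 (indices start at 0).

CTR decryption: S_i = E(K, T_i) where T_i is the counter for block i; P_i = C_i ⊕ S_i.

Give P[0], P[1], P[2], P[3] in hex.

P[0]: T = C, S = E(K, T) = 0; 3 ⊕ 0 = 3.
P[1]: T = D, S = E(K, T) = F; 0 ⊕ F = F.
P[2]: T = E, S = E(K, T) = E; 8 ⊕ E = 6.
P[3]: T = F, S = E(K, T) = D; 1 ⊕ D = C.

P[0] = 3, P[1] = F, P[2] = 6, P[3] = C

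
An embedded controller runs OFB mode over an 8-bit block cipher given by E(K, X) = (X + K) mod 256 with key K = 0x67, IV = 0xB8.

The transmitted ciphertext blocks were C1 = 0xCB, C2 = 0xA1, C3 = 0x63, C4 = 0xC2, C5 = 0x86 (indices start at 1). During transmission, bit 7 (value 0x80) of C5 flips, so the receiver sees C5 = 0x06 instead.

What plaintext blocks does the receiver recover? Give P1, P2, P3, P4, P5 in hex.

P1 = 0xD4, P2 = 0x27, P3 = 0x8E, P4 = 0x96, P5 = 0xBD

OFB decryption: S_i = E(K, S_{i−1}) with S_{0} = IV; P_i = C_i ⊕ S_i.
Only C5 changed, to 0x06. In OFB, a change in C_i flips the same bit in P_i only; the keystream is unaffected. Decrypting the received ciphertext:
P1: S = E(K, 0xB8) = 0x1F; 0xCB ⊕ 0x1F = 0xD4.
P2: S = E(K, 0x1F) = 0x86; 0xA1 ⊕ 0x86 = 0x27.
P3: S = E(K, 0x86) = 0xED; 0x63 ⊕ 0xED = 0x8E.
P4: S = E(K, 0xED) = 0x54; 0xC2 ⊕ 0x54 = 0x96.
P5: S = E(K, 0x54) = 0xBB; 0x06 ⊕ 0xBB = 0xBD.
Blocks that differ from the original plaintext: P5.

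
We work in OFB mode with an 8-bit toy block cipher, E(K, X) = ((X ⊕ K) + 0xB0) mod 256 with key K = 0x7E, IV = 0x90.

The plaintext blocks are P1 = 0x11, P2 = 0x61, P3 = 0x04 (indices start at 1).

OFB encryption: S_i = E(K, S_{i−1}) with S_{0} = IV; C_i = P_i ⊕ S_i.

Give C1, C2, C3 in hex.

C1 = 0x8F, C2 = 0xF1, C3 = 0x9A

C1: S = E(K, 0x90) = 0x9E; 0x11 ⊕ 0x9E = 0x8F.
C2: S = E(K, 0x9E) = 0x90; 0x61 ⊕ 0x90 = 0xF1.
C3: S = E(K, 0x90) = 0x9E; 0x04 ⊕ 0x9E = 0x9A.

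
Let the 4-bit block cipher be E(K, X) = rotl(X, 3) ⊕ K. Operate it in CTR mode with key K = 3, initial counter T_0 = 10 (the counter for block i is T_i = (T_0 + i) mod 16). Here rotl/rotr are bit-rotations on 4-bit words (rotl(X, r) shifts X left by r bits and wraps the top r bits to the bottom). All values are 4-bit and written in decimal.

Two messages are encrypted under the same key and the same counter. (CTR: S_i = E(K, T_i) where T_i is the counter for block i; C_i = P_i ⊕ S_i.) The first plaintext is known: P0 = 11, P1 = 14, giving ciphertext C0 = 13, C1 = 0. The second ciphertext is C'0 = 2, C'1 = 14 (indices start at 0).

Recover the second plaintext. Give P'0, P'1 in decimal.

P'0 = 4, P'1 = 0

In CTR with a reused counter, both messages share the same keystream S_i, so C_i ⊕ C'_i = P_i ⊕ P'_i and thus P'_i = P_i ⊕ C_i ⊕ C'_i.
P'0: 11 ⊕ 13 ⊕ 2 = 4.
P'1: 14 ⊕ 0 ⊕ 14 = 0.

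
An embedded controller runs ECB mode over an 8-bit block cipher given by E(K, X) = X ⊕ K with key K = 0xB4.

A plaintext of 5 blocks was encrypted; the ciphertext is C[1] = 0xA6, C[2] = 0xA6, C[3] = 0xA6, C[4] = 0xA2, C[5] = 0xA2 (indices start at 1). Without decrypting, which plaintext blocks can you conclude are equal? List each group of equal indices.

ECB encrypts each block independently with the same key, so equal ciphertext blocks imply equal plaintext blocks.
C[1] = C[2] = C[3] = 0xA6, so P[1] = P[2] = P[3].
C[4] = C[5] = 0xA2, so P[4] = P[5].

P[1] = P[2] = P[3]; P[4] = P[5]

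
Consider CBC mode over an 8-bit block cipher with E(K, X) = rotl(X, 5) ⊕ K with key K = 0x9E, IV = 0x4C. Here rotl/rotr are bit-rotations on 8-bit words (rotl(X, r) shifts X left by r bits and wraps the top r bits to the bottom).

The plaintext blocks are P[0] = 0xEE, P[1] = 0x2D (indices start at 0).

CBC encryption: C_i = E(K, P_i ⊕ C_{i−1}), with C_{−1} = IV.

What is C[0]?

C[0] = 0xCA

C[0]: P[0] ⊕ 0x4C = 0xA2; E(K, 0xA2) = 0xCA.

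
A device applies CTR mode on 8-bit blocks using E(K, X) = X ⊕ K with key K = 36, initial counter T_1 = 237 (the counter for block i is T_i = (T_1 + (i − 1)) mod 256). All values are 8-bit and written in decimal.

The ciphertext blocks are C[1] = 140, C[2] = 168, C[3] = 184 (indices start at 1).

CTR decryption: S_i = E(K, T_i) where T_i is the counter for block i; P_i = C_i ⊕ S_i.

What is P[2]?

P[2]: T = 238, S = E(K, T) = 202; 168 ⊕ 202 = 98.

P[2] = 98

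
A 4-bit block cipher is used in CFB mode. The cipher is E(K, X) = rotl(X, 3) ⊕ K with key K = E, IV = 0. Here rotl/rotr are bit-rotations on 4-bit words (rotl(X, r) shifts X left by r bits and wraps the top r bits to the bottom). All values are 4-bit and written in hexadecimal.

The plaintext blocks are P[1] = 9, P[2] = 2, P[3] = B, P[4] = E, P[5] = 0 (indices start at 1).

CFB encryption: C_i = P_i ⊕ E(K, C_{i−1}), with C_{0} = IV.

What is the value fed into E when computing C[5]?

7

C[1]: E(K, 0) = E; 9 ⊕ E = 7.
C[2]: E(K, 7) = 5; 2 ⊕ 5 = 7.
C[3]: E(K, 7) = 5; B ⊕ 5 = E.
C[4]: E(K, E) = 9; E ⊕ 9 = 7.
C[5]: E(K, 7) = 5; 0 ⊕ 5 = 5.
So the input to E for block [5] is 7.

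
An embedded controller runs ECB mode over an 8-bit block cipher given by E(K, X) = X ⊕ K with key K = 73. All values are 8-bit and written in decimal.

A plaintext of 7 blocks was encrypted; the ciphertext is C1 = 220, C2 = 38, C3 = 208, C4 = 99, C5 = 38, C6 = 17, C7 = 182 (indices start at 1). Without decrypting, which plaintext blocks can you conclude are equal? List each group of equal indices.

ECB encrypts each block independently with the same key, so equal ciphertext blocks imply equal plaintext blocks.
C2 = C5 = 38, so P2 = P5.

P2 = P5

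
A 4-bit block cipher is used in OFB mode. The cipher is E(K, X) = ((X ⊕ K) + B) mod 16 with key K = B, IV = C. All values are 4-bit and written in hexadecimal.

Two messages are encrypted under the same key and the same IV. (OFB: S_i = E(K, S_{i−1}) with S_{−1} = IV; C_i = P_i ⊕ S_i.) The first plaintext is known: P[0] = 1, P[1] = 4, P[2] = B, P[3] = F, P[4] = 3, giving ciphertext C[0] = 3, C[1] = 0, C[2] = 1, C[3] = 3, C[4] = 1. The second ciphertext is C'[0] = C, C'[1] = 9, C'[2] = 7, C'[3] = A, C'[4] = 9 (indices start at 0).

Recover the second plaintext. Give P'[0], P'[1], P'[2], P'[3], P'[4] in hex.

In OFB with a reused IV, both messages share the same keystream S_i, so C_i ⊕ C'_i = P_i ⊕ P'_i and thus P'_i = P_i ⊕ C_i ⊕ C'_i.
P'[0]: 1 ⊕ 3 ⊕ C = E.
P'[1]: 4 ⊕ 0 ⊕ 9 = D.
P'[2]: B ⊕ 1 ⊕ 7 = D.
P'[3]: F ⊕ 3 ⊕ A = 6.
P'[4]: 3 ⊕ 1 ⊕ 9 = B.

P'[0] = E, P'[1] = D, P'[2] = D, P'[3] = 6, P'[4] = B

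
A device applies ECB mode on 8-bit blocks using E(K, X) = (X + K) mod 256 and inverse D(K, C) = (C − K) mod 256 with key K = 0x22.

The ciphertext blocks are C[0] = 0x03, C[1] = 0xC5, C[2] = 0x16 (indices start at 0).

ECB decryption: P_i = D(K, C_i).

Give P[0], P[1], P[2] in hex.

P[0] = 0xE1, P[1] = 0xA3, P[2] = 0xF4

P[0]: D(K, 0x03) = 0xE1.
P[1]: D(K, 0xC5) = 0xA3.
P[2]: D(K, 0x16) = 0xF4.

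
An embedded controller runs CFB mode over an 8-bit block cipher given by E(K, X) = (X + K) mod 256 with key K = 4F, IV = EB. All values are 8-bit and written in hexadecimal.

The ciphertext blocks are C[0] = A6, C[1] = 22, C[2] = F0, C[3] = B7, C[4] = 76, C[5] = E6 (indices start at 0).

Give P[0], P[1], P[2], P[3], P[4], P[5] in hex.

CFB decryption: P_i = C_i ⊕ E(K, C_{i−1}), with C_{−1} = IV.
P[0]: E(K, EB) = 3A; A6 ⊕ 3A = 9C.
P[1]: E(K, A6) = F5; 22 ⊕ F5 = D7.
P[2]: E(K, 22) = 71; F0 ⊕ 71 = 81.
P[3]: E(K, F0) = 3F; B7 ⊕ 3F = 88.
P[4]: E(K, B7) = 06; 76 ⊕ 06 = 70.
P[5]: E(K, 76) = C5; E6 ⊕ C5 = 23.

P[0] = 9C, P[1] = D7, P[2] = 81, P[3] = 88, P[4] = 70, P[5] = 23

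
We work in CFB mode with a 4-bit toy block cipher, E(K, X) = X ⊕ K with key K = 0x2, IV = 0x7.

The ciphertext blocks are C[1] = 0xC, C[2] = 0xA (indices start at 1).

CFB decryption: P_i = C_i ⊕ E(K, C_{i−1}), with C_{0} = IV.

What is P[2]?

P[2] = 0x4

P[2]: E(K, 0xC) = 0xE; 0xA ⊕ 0xE = 0x4.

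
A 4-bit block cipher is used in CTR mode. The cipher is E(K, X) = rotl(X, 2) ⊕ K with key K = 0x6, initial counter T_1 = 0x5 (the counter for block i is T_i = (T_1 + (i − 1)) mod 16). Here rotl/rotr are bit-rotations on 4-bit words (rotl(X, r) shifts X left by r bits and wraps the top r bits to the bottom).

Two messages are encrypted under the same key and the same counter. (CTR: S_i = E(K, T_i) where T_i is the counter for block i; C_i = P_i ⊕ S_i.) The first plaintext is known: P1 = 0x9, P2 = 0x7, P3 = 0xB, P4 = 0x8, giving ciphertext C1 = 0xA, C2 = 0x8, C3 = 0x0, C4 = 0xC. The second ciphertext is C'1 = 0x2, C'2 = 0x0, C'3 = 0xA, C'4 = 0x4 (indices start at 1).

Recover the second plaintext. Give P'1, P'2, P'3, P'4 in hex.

P'1 = 0x1, P'2 = 0xF, P'3 = 0x1, P'4 = 0x0

In CTR with a reused counter, both messages share the same keystream S_i, so C_i ⊕ C'_i = P_i ⊕ P'_i and thus P'_i = P_i ⊕ C_i ⊕ C'_i.
P'1: 0x9 ⊕ 0xA ⊕ 0x2 = 0x1.
P'2: 0x7 ⊕ 0x8 ⊕ 0x0 = 0xF.
P'3: 0xB ⊕ 0x0 ⊕ 0xA = 0x1.
P'4: 0x8 ⊕ 0xC ⊕ 0x4 = 0x0.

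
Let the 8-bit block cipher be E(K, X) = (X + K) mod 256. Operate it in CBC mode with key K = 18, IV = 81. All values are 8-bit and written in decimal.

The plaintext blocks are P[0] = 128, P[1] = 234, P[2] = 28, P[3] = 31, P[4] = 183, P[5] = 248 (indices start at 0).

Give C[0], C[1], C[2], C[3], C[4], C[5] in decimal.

CBC encryption: C_i = E(K, P_i ⊕ C_{i−1}), with C_{−1} = IV.
C[0]: P[0] ⊕ 81 = 209; E(K, 209) = 227.
C[1]: P[1] ⊕ 227 = 9; E(K, 9) = 27.
C[2]: P[2] ⊕ 27 = 7; E(K, 7) = 25.
C[3]: P[3] ⊕ 25 = 6; E(K, 6) = 24.
C[4]: P[4] ⊕ 24 = 175; E(K, 175) = 193.
C[5]: P[5] ⊕ 193 = 57; E(K, 57) = 75.

C[0] = 227, C[1] = 27, C[2] = 25, C[3] = 24, C[4] = 193, C[5] = 75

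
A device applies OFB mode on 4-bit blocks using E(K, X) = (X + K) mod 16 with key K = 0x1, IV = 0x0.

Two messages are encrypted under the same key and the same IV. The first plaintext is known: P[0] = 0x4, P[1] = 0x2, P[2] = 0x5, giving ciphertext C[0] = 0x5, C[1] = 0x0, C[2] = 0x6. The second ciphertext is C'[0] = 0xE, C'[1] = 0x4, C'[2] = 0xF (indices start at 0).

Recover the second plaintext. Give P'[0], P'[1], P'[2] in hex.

In OFB with a reused IV, both messages share the same keystream S_i, so C_i ⊕ C'_i = P_i ⊕ P'_i and thus P'_i = P_i ⊕ C_i ⊕ C'_i.
P'[0]: 0x4 ⊕ 0x5 ⊕ 0xE = 0xF.
P'[1]: 0x2 ⊕ 0x0 ⊕ 0x4 = 0x6.
P'[2]: 0x5 ⊕ 0x6 ⊕ 0xF = 0xC.

P'[0] = 0xF, P'[1] = 0x6, P'[2] = 0xC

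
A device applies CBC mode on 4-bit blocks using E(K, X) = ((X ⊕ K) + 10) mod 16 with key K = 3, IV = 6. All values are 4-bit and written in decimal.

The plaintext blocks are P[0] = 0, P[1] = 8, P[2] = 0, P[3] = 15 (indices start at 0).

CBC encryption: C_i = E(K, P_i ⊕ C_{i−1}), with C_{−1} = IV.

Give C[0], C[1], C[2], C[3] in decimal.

C[0]: P[0] ⊕ 6 = 6; E(K, 6) = 15.
C[1]: P[1] ⊕ 15 = 7; E(K, 7) = 14.
C[2]: P[2] ⊕ 14 = 14; E(K, 14) = 7.
C[3]: P[3] ⊕ 7 = 8; E(K, 8) = 5.

C[0] = 15, C[1] = 14, C[2] = 7, C[3] = 5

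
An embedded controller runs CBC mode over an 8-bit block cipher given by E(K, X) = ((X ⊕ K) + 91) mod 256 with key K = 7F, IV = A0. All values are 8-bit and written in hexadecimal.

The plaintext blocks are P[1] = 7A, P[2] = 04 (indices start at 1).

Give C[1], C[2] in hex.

CBC encryption: C_i = E(K, P_i ⊕ C_{i−1}), with C_{0} = IV.
C[1]: P[1] ⊕ A0 = DA; E(K, DA) = 36.
C[2]: P[2] ⊕ 36 = 32; E(K, 32) = DE.

C[1] = 36, C[2] = DE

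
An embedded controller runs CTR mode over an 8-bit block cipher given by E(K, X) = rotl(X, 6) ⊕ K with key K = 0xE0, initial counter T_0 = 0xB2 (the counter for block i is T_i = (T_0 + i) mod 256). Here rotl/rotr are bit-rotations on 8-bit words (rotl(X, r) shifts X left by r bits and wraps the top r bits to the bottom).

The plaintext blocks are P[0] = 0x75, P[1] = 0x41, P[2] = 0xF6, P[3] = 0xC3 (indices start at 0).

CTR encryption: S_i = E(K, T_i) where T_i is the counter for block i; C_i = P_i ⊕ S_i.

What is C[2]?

C[2] = 0x3B

C[0]: T = 0xB2, S = E(K, T) = 0x4C; 0x75 ⊕ 0x4C = 0x39.
C[1]: T = 0xB3, S = E(K, T) = 0x0C; 0x41 ⊕ 0x0C = 0x4D.
C[2]: T = 0xB4, S = E(K, T) = 0xCD; 0xF6 ⊕ 0xCD = 0x3B.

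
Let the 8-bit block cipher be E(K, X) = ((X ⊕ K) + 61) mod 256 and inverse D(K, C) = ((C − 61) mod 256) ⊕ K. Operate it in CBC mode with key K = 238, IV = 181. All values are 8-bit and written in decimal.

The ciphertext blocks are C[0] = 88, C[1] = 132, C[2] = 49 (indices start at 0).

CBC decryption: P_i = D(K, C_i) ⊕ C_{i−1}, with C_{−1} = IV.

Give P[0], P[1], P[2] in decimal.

P[0]: D(K, 88) = 245; 245 ⊕ 181 = 64.
P[1]: D(K, 132) = 169; 169 ⊕ 88 = 241.
P[2]: D(K, 49) = 26; 26 ⊕ 132 = 158.

P[0] = 64, P[1] = 241, P[2] = 158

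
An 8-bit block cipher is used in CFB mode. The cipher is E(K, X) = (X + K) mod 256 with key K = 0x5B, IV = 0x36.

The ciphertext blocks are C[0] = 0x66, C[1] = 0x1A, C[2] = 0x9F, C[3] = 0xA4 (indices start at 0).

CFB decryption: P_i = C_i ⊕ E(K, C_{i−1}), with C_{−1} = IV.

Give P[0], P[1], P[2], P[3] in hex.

P[0] = 0xF7, P[1] = 0xDB, P[2] = 0xEA, P[3] = 0x5E

P[0]: E(K, 0x36) = 0x91; 0x66 ⊕ 0x91 = 0xF7.
P[1]: E(K, 0x66) = 0xC1; 0x1A ⊕ 0xC1 = 0xDB.
P[2]: E(K, 0x1A) = 0x75; 0x9F ⊕ 0x75 = 0xEA.
P[3]: E(K, 0x9F) = 0xFA; 0xA4 ⊕ 0xFA = 0x5E.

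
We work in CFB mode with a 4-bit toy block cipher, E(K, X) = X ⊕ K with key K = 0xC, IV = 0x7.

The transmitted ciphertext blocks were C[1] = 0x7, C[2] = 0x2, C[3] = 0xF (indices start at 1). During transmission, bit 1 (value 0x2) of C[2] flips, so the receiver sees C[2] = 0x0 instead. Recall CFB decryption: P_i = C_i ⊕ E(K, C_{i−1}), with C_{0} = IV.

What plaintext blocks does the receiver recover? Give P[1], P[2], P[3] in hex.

Only C[2] changed, to 0x0. In CFB, a change in C_i flips the same bit in P_i and garbles P_{i+1}. Decrypting the received ciphertext:
P[1]: E(K, 0x7) = 0xB; 0x7 ⊕ 0xB = 0xC.
P[2]: E(K, 0x7) = 0xB; 0x0 ⊕ 0xB = 0xB.
P[3]: E(K, 0x0) = 0xC; 0xF ⊕ 0xC = 0x3.
Blocks that differ from the original plaintext: P[2], P[3].

P[1] = 0xC, P[2] = 0xB, P[3] = 0x3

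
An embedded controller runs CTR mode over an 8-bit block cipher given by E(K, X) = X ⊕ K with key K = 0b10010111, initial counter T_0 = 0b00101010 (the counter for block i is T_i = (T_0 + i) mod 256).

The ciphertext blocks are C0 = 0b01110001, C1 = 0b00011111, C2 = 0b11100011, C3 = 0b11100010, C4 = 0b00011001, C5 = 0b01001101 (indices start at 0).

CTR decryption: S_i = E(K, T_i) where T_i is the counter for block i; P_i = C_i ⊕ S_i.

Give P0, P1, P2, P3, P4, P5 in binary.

P0 = 0b11001100, P1 = 0b10100011, P2 = 0b01011000, P3 = 0b01011000, P4 = 0b10100000, P5 = 0b11110101

P0: T = 0b00101010, S = E(K, T) = 0b10111101; 0b01110001 ⊕ 0b10111101 = 0b11001100.
P1: T = 0b00101011, S = E(K, T) = 0b10111100; 0b00011111 ⊕ 0b10111100 = 0b10100011.
P2: T = 0b00101100, S = E(K, T) = 0b10111011; 0b11100011 ⊕ 0b10111011 = 0b01011000.
P3: T = 0b00101101, S = E(K, T) = 0b10111010; 0b11100010 ⊕ 0b10111010 = 0b01011000.
P4: T = 0b00101110, S = E(K, T) = 0b10111001; 0b00011001 ⊕ 0b10111001 = 0b10100000.
P5: T = 0b00101111, S = E(K, T) = 0b10111000; 0b01001101 ⊕ 0b10111000 = 0b11110101.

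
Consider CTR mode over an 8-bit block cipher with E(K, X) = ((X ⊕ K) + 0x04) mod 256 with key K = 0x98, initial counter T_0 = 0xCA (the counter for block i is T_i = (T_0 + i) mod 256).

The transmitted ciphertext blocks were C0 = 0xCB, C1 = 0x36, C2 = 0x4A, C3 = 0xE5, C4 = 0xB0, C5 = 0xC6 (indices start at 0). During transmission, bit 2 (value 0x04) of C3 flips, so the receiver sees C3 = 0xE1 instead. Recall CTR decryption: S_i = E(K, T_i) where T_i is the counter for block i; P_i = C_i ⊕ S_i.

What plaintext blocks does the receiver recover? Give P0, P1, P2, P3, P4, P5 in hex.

Only C3 changed, to 0xE1. In CTR, a change in C_i flips the same bit in P_i only; the keystream is unaffected. Decrypting the received ciphertext:
P0: T = 0xCA, S = E(K, T) = 0x56; 0xCB ⊕ 0x56 = 0x9D.
P1: T = 0xCB, S = E(K, T) = 0x57; 0x36 ⊕ 0x57 = 0x61.
P2: T = 0xCC, S = E(K, T) = 0x58; 0x4A ⊕ 0x58 = 0x12.
P3: T = 0xCD, S = E(K, T) = 0x59; 0xE1 ⊕ 0x59 = 0xB8.
P4: T = 0xCE, S = E(K, T) = 0x5A; 0xB0 ⊕ 0x5A = 0xEA.
P5: T = 0xCF, S = E(K, T) = 0x5B; 0xC6 ⊕ 0x5B = 0x9D.
Blocks that differ from the original plaintext: P3.

P0 = 0x9D, P1 = 0x61, P2 = 0x12, P3 = 0xB8, P4 = 0xEA, P5 = 0x9D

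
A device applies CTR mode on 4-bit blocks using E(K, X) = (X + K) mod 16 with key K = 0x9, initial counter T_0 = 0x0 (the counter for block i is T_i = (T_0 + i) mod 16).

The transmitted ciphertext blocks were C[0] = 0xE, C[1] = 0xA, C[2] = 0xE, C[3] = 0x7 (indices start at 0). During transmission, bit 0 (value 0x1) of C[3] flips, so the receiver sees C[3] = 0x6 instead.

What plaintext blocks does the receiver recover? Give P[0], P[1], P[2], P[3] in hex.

P[0] = 0x7, P[1] = 0x0, P[2] = 0x5, P[3] = 0xA

CTR decryption: S_i = E(K, T_i) where T_i is the counter for block i; P_i = C_i ⊕ S_i.
Only C[3] changed, to 0x6. In CTR, a change in C_i flips the same bit in P_i only; the keystream is unaffected. Decrypting the received ciphertext:
P[0]: T = 0x0, S = E(K, T) = 0x9; 0xE ⊕ 0x9 = 0x7.
P[1]: T = 0x1, S = E(K, T) = 0xA; 0xA ⊕ 0xA = 0x0.
P[2]: T = 0x2, S = E(K, T) = 0xB; 0xE ⊕ 0xB = 0x5.
P[3]: T = 0x3, S = E(K, T) = 0xC; 0x6 ⊕ 0xC = 0xA.
Blocks that differ from the original plaintext: P[3].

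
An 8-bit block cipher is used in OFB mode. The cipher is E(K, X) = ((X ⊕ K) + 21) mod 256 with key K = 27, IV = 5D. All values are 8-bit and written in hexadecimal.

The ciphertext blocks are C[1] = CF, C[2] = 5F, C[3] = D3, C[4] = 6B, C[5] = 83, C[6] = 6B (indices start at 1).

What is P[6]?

P[6] = B6

OFB decryption: S_i = E(K, S_{i−1}) with S_{0} = IV; P_i = C_i ⊕ S_i.
P[1]: S = E(K, 5D) = 9B; CF ⊕ 9B = 54.
P[2]: S = E(K, 9B) = DD; 5F ⊕ DD = 82.
P[3]: S = E(K, DD) = 1B; D3 ⊕ 1B = C8.
P[4]: S = E(K, 1B) = 5D; 6B ⊕ 5D = 36.
P[5]: S = E(K, 5D) = 9B; 83 ⊕ 9B = 18.
P[6]: S = E(K, 9B) = DD; 6B ⊕ DD = B6.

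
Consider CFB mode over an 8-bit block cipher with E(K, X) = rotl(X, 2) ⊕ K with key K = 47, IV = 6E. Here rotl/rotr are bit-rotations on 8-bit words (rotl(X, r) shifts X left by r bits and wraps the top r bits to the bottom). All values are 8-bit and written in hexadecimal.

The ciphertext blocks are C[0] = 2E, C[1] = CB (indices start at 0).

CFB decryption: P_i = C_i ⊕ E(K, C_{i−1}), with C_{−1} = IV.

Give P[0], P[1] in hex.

P[0] = D0, P[1] = 34

P[0]: E(K, 6E) = FE; 2E ⊕ FE = D0.
P[1]: E(K, 2E) = FF; CB ⊕ FF = 34.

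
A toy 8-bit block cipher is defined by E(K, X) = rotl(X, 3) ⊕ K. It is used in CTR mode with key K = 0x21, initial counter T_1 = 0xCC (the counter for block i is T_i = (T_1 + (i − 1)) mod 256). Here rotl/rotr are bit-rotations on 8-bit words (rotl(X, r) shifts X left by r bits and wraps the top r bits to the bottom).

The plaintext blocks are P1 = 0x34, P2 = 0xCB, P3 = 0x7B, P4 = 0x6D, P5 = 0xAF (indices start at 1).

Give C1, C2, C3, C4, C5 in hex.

CTR encryption: S_i = E(K, T_i) where T_i is the counter for block i; C_i = P_i ⊕ S_i.
C1: T = 0xCC, S = E(K, T) = 0x47; 0x34 ⊕ 0x47 = 0x73.
C2: T = 0xCD, S = E(K, T) = 0x4F; 0xCB ⊕ 0x4F = 0x84.
C3: T = 0xCE, S = E(K, T) = 0x57; 0x7B ⊕ 0x57 = 0x2C.
C4: T = 0xCF, S = E(K, T) = 0x5F; 0x6D ⊕ 0x5F = 0x32.
C5: T = 0xD0, S = E(K, T) = 0xA7; 0xAF ⊕ 0xA7 = 0x08.

C1 = 0x73, C2 = 0x84, C3 = 0x2C, C4 = 0x32, C5 = 0x08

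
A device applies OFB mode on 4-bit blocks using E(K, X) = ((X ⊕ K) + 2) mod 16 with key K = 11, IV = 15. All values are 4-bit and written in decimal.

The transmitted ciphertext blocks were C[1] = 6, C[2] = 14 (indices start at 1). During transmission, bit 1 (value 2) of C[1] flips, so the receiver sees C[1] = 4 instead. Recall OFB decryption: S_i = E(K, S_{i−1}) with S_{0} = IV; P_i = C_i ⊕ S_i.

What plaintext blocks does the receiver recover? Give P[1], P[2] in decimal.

P[1] = 2, P[2] = 1

Only C[1] changed, to 4. In OFB, a change in C_i flips the same bit in P_i only; the keystream is unaffected. Decrypting the received ciphertext:
P[1]: S = E(K, 15) = 6; 4 ⊕ 6 = 2.
P[2]: S = E(K, 6) = 15; 14 ⊕ 15 = 1.
Blocks that differ from the original plaintext: P[1].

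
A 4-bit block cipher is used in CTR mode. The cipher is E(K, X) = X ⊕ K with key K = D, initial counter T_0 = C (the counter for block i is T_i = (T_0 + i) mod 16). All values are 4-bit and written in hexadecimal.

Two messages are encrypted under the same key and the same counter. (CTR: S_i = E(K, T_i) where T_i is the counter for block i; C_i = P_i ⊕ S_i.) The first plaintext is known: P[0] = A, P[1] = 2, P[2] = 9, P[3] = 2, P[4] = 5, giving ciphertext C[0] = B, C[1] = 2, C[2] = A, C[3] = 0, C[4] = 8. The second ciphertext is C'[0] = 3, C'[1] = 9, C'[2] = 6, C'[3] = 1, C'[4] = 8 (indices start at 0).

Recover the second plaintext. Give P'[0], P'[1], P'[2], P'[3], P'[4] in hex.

P'[0] = 2, P'[1] = 9, P'[2] = 5, P'[3] = 3, P'[4] = 5

In CTR with a reused counter, both messages share the same keystream S_i, so C_i ⊕ C'_i = P_i ⊕ P'_i and thus P'_i = P_i ⊕ C_i ⊕ C'_i.
P'[0]: A ⊕ B ⊕ 3 = 2.
P'[1]: 2 ⊕ 2 ⊕ 9 = 9.
P'[2]: 9 ⊕ A ⊕ 6 = 5.
P'[3]: 2 ⊕ 0 ⊕ 1 = 3.
P'[4]: 5 ⊕ 8 ⊕ 8 = 5.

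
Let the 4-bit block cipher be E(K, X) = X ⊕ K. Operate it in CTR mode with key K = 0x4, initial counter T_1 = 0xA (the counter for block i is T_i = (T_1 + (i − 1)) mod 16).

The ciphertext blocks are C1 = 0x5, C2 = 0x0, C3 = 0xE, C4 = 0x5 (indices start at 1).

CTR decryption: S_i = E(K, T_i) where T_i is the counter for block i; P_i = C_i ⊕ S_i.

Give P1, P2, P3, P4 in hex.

P1: T = 0xA, S = E(K, T) = 0xE; 0x5 ⊕ 0xE = 0xB.
P2: T = 0xB, S = E(K, T) = 0xF; 0x0 ⊕ 0xF = 0xF.
P3: T = 0xC, S = E(K, T) = 0x8; 0xE ⊕ 0x8 = 0x6.
P4: T = 0xD, S = E(K, T) = 0x9; 0x5 ⊕ 0x9 = 0xC.

P1 = 0xB, P2 = 0xF, P3 = 0x6, P4 = 0xC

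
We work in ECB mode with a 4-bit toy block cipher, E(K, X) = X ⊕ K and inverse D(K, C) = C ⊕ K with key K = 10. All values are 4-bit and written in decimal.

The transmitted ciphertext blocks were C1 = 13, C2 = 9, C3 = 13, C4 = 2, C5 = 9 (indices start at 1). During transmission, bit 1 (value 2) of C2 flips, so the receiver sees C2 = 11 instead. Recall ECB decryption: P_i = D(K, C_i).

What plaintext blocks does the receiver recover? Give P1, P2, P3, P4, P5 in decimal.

P1 = 7, P2 = 1, P3 = 7, P4 = 8, P5 = 3

Only C2 changed, to 11. In ECB, a change in C_i affects only P_i. Decrypting the received ciphertext:
P1: D(K, 13) = 7.
P2: D(K, 11) = 1.
P3: D(K, 13) = 7.
P4: D(K, 2) = 8.
P5: D(K, 9) = 3.
Blocks that differ from the original plaintext: P2.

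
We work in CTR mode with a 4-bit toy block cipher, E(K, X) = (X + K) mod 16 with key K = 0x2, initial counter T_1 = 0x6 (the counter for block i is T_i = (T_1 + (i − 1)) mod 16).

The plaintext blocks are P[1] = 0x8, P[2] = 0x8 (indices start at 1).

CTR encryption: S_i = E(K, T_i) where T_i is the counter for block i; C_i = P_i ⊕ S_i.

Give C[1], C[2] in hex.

C[1]: T = 0x6, S = E(K, T) = 0x8; 0x8 ⊕ 0x8 = 0x0.
C[2]: T = 0x7, S = E(K, T) = 0x9; 0x8 ⊕ 0x9 = 0x1.

C[1] = 0x0, C[2] = 0x1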